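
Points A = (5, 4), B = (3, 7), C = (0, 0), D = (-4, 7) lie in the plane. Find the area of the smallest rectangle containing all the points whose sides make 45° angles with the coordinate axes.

In coordinates u = x + y, v = x − y the rectangle is axis-aligned; the map (x,y)→(u,v) scales areas by 2.
u-values: 9, 10, 0, 3; range = 10 − 0 = 10.
v-values: 1, -4, 0, -11; range = 1 − (-11) = 12.
Area = (10 × 12) / 2 = 60.

60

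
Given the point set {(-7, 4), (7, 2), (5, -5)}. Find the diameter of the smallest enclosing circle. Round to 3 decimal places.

15.141

Call the three points A, B, C in the order given.
Side lengths²: AB² = 200, AC² = 225, BC² = 53.
Since AC² = 225 < 200 + 53 = 253, the triangle is acute, so the smallest enclosing circle is the circumcircle.
Circumcentre = (-13/34, 11/34), r² = 33125/578.
Diameter = 2r = 2√(33125/578) ≈ 15.141.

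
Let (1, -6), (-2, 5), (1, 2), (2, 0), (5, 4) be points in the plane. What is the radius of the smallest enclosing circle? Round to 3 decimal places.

5.867

By Welzl's lemma the MEC is supported by two points (diametrically opposite) or three points (on a circumcircle).
The minimum enclosing circle is determined by three boundary points: (1, -6), (-2, 5), (5, 4).
Their circumcentre is (31/37, -5/37) with r² = 47125/1369.
The farthest remaining point (1, 2) is at distance² 6277/1369 ≤ 47125/1369.
r = √(47125/1369) ≈ 5.867.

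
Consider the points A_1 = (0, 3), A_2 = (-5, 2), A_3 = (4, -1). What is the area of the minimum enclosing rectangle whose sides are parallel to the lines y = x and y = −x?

36

In coordinates u = x + y, v = x − y the rectangle is axis-aligned; the map (x,y)→(u,v) scales areas by 2.
u-values: 3, -3, 3; range = 3 − (-3) = 6.
v-values: -3, -7, 5; range = 5 − (-7) = 12.
Area = (6 × 12) / 2 = 36.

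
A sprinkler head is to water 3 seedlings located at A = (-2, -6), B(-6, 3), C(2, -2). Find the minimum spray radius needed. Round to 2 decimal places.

5.05

Side lengths²: AB² = 97, AC² = 32, BC² = 89.
Since AB² = 97 < 89 + 32 = 121, the triangle is acute, so the smallest enclosing circle is the circumcircle.
Circumcentre = (-77/26, -27/26), r² = 8633/338.
r = √(8633/338) ≈ 5.05.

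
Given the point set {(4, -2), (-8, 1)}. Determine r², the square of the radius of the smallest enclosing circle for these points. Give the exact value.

The smallest circle enclosing two points has them as diameter endpoints.
Centre = midpoint = (-2, -0.5); r² = |(4, -2)−(-8, 1)|²/4 = 153/4 = 38.25.

38.25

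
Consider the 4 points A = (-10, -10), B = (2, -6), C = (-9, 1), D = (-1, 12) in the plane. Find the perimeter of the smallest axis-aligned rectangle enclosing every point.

68

Width = max x − min x = 2 − (-10) = 12.
Height = max y − min y = 12 − (-10) = 22.
Perimeter = 2(12 + 22) = 68.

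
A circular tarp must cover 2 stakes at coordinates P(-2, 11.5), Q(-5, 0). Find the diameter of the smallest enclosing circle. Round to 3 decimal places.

The smallest circle enclosing two points has them as diameter endpoints.
Centre = midpoint = (-3.5, 5.75); r² = |PQ|²/4 = 141.25/4 = 35.3125.
Diameter = 2r = 2√(35.3125) ≈ 11.885.

11.885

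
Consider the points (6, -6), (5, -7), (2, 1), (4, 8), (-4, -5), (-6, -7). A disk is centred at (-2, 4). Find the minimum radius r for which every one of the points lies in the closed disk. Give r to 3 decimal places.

The required radius is the distance from (-2, 4) to the farthest point.
Squared distances: 164, 170, 25, 52, 85, 137.
Maximum is 170, attained at (5, -7).
r = √170 ≈ 13.038.

13.038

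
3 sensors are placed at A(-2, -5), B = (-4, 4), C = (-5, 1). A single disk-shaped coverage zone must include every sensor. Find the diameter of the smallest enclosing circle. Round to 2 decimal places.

Side lengths²: AB² = 85, AC² = 45, BC² = 10.
Since AB² = 85 ≥ 45 + 10 = 55, the angle opposite AB is not acute, so the smallest enclosing circle has AB as diameter.
Centre = midpoint of AB = (-3, -0.5), r² = 85/4 = 21.25.
Diameter = 2r = 2√(21.25) ≈ 9.22.

9.22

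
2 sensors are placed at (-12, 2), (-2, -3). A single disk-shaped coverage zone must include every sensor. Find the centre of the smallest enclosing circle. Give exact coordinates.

(-7, -0.5)

The smallest circle enclosing two points has them as diameter endpoints.
Centre = midpoint = (-7, -0.5); r² = |(-12, 2)−(-2, -3)|²/4 = 125/4 = 31.25.
Centre = (-7, -0.5).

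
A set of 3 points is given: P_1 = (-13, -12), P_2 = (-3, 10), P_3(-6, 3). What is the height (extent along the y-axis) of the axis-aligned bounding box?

max y = 10, min y = -12, so height = 22.

22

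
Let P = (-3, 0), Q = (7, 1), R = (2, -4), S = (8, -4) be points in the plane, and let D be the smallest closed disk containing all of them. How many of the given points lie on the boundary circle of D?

The farthest pair is P–S with squared distance 137. The circle on this segment as diameter has centre (2.5, -2) and r² = 137/4 = 34.25.
Check Q: distance² to centre = 29.25 ≤ 34.25, so it lies inside.
All remaining points lie in this disk, and no smaller disk contains both endpoints, so this is the minimum enclosing circle.
The points at distance exactly r from the centre are P, S — 2 points.

2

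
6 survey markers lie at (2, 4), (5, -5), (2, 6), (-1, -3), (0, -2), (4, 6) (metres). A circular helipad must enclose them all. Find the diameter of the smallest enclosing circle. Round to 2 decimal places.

The farthest pair is (5, -5)–(2, 6) with squared distance 130. The circle on this segment as diameter has centre (3.5, 0.5) and r² = 130/4 = 32.5.
Check (2, 4): distance² to centre = 14.5 ≤ 32.5, so it lies inside.
All remaining points lie in this disk, and no smaller disk contains both endpoints, so this is the minimum enclosing circle.
Diameter = 2r = 2√(32.5) ≈ 11.40.

11.40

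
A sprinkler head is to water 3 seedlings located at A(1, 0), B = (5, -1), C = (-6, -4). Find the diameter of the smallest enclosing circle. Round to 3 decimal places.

11.402

Side lengths²: AB² = 17, AC² = 65, BC² = 130.
Since BC² = 130 ≥ 65 + 17 = 82, the angle opposite BC is not acute, so the smallest enclosing circle has BC as diameter.
Centre = midpoint of BC = (-0.5, -2.5), r² = 130/4 = 32.5.
Diameter = 2r = 2√(32.5) ≈ 11.402.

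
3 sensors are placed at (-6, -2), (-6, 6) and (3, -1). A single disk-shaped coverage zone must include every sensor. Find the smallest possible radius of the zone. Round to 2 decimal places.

Call the three points A, B, C in the order given.
Side lengths²: AB² = 64, AC² = 82, BC² = 130.
Since BC² = 130 < 82 + 64 = 146, the triangle is acute, so the smallest enclosing circle is the circumcircle.
Circumcentre = (-17/9, 2), r² = 2665/81.
r = √(2665/81) ≈ 5.74.

5.74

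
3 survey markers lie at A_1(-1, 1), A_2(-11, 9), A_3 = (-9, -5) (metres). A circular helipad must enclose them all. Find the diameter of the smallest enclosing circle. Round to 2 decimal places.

14.61

Side lengths²: A_1A_2² = 164, A_1A_3² = 100, A_2A_3² = 200.
Since A_2A_3² = 200 < 164 + 100 = 264, the triangle is acute, so the smallest enclosing circle is the circumcircle.
Circumcentre = (-254/31, 70/31), r² = 51250/961.
Diameter = 2r = 2√(51250/961) ≈ 14.61.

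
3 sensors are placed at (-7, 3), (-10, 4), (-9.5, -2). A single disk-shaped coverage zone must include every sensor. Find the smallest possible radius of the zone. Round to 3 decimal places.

Call the three points A, B, C in the order given.
Side lengths²: AB² = 10, AC² = 31.25, BC² = 36.25.
Since BC² = 36.25 < 31.25 + 10 = 41.25, the triangle is acute, so the smallest enclosing circle is the circumcircle.
Circumcentre = (-261/28, 29/28), r² = 3625/392.
r = √(3625/392) ≈ 3.041.

3.041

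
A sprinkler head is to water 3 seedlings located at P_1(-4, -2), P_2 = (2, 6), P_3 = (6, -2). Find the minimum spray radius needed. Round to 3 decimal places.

5.590

Side lengths²: P_1P_2² = 100, P_1P_3² = 100, P_2P_3² = 80.
Since P_1P_3² = 100 < 100 + 80 = 180, the triangle is acute, so the smallest enclosing circle is the circumcircle.
Circumcentre = (1, 0.5), r² = 31.25.
r = √(31.25) ≈ 5.590.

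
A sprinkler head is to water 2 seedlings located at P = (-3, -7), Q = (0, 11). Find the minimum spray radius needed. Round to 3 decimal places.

9.124

The smallest circle enclosing two points has them as diameter endpoints.
Centre = midpoint = (-1.5, 2); r² = |PQ|²/4 = 333/4 = 83.25.
r = √(83.25) ≈ 9.124.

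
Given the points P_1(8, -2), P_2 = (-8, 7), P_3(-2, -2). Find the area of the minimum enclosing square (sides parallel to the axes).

The bounding box has width 16 and height 9.
An axis-aligned square enclosing the set must have side ≥ max(width, height).
So the minimum side is max(16, 9) = 16.
Area = 16² = 256.

256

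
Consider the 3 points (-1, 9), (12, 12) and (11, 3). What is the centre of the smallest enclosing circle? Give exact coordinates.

Call the three points A, B, C in the order given.
Side lengths²: AB² = 178, AC² = 180, BC² = 82.
Since AC² = 180 < 178 + 82 = 260, the triangle is acute, so the smallest enclosing circle is the circumcircle.
Circumcentre = (115/19, 154/19), r² = 18245/361.
Centre = (115/19, 154/19).

(115/19, 154/19)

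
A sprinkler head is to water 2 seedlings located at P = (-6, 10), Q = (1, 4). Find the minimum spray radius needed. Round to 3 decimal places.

4.610

The smallest circle enclosing two points has them as diameter endpoints.
Centre = midpoint = (-2.5, 7); r² = |PQ|²/4 = 85/4 = 21.25.
r = √(21.25) ≈ 4.610.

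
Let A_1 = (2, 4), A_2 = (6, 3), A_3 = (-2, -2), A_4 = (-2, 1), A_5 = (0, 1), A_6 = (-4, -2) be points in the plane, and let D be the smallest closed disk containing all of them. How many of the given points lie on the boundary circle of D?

The minimum enclosing circle of a finite set is fixed by two of the points (as a diameter) or three (as a circumcircle).
The farthest pair is A_2–A_6 with squared distance 125. The circle on this segment as diameter has centre (1, 0.5) and r² = 125/4 = 31.25.
Check A_1: distance² to centre = 13.25 ≤ 31.25, so it lies inside.
All remaining points lie in this disk, and no smaller disk contains both endpoints, so this is the minimum enclosing circle.
The points at distance exactly r from the centre are A_2, A_6 — 2 points.

2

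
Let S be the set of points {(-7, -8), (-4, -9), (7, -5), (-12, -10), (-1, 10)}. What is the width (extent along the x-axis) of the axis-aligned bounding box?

19

max x = 7, min x = -12, so width = 19.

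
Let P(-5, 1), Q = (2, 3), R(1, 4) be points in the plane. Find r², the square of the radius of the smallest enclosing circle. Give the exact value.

13.25

Side lengths²: PQ² = 53, PR² = 45, QR² = 2.
Since PQ² = 53 ≥ 45 + 2 = 47, the angle opposite PQ is not acute, so the smallest enclosing circle has PQ as diameter.
Centre = midpoint of PQ = (-1.5, 2), r² = 53/4 = 13.25.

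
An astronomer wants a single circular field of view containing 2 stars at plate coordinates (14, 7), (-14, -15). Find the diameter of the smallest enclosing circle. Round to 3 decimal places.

35.609

The smallest circle enclosing two points has them as diameter endpoints.
Centre = midpoint = (0, -4); r² = |(14, 7)−(-14, -15)|²/4 = 1268/4 = 317.
Diameter = 2r = 2√317 ≈ 35.609.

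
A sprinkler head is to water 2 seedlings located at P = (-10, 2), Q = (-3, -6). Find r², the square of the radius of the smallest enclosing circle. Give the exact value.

The smallest circle enclosing two points has them as diameter endpoints.
Centre = midpoint = (-6.5, -2); r² = |PQ|²/4 = 113/4 = 28.25.

28.25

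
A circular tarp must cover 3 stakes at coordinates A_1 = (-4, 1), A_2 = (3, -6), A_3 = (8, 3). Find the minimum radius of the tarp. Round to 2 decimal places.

6.33

Side lengths²: A_1A_2² = 98, A_1A_3² = 148, A_2A_3² = 106.
Since A_1A_3² = 148 < 106 + 98 = 204, the triangle is acute, so the smallest enclosing circle is the circumcircle.
Circumcentre = (16/7, 2/7), r² = 1961/49.
r = √(1961/49) ≈ 6.33.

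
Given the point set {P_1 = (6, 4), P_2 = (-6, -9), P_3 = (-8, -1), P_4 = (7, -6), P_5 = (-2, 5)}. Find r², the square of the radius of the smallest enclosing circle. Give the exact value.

By Welzl's lemma the MEC is supported by two points (diametrically opposite) or three points (on a circumcircle).
The farthest pair is P_1–P_2 with squared distance 313. The circle on this segment as diameter has centre (0, -2.5) and r² = 313/4 = 78.25.
Check P_3: distance² to centre = 66.25 ≤ 78.25, so it lies inside.
All remaining points lie in this disk, and no smaller disk contains both endpoints, so this is the minimum enclosing circle.

78.25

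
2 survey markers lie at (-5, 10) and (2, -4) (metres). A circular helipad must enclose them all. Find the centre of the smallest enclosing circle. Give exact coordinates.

The smallest circle enclosing two points has them as diameter endpoints.
Centre = midpoint = (-1.5, 3); r² = |(-5, 10)−(2, -4)|²/4 = 245/4 = 61.25.
Centre = (-1.5, 3).

(-1.5, 3)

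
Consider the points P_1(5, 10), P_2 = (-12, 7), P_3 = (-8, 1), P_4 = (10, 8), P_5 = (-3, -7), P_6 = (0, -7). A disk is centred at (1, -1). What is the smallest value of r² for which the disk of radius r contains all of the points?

The required radius is the distance from (1, -1) to the farthest point.
Squared distances: 137, 233, 85, 162, 52, 37.
Maximum is 233, attained at P_2.

233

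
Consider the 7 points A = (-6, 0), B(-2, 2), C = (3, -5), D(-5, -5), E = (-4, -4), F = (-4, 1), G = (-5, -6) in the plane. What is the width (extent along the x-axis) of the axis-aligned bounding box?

9

max x = 3, min x = -6, so width = 9.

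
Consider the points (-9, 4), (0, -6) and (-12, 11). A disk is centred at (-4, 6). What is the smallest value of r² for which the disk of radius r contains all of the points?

160

The required radius is the distance from (-4, 6) to the farthest point.
Squared distances: 29, 160, 89.
Maximum is 160, attained at (0, -6).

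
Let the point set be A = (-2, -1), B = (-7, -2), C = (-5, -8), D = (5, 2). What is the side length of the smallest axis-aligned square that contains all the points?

12

The bounding box has width 12 and height 10.
An axis-aligned square enclosing the set must have side ≥ max(width, height).
So the minimum side is max(12, 10) = 12.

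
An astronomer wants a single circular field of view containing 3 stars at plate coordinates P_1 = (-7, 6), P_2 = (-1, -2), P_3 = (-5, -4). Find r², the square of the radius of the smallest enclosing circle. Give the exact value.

3250/121

Side lengths²: P_1P_2² = 100, P_1P_3² = 104, P_2P_3² = 20.
Since P_1P_3² = 104 < 100 + 20 = 120, the triangle is acute, so the smallest enclosing circle is the circumcircle.
Circumcentre = (-56/11, 13/11), r² = 3250/121.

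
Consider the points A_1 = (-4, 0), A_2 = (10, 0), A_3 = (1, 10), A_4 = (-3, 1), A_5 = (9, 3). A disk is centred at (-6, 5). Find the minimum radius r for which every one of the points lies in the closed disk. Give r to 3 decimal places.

16.763

The required radius is the distance from (-6, 5) to the farthest point.
Squared distances: 29, 281, 74, 25, 229.
Maximum is 281, attained at A_2.
r = √281 ≈ 16.763.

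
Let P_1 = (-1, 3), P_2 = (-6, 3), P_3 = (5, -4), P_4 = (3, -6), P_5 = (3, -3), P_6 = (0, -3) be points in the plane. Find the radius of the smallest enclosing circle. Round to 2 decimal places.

A smallest enclosing disk is always determined by at most three of the input points on its boundary.
The farthest pair is P_2–P_3 with squared distance 170. The circle on this segment as diameter has centre (-0.5, -0.5) and r² = 170/4 = 42.5.
Check P_1: distance² to centre = 12.5 ≤ 42.5, so it lies inside.
All remaining points lie in this disk, and no smaller disk contains both endpoints, so this is the minimum enclosing circle.
r = √(42.5) ≈ 6.52.

6.52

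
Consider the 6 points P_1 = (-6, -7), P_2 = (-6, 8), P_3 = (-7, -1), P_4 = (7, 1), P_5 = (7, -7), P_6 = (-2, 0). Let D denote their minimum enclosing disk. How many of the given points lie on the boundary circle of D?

3

The farthest pair is P_2–P_5 with squared distance 394. The circle on this segment as diameter has centre (0.5, 0.5) and r² = 394/4 = 98.5.
Check P_1: distance² to centre = 98.5 ≤ 98.5, so it lies inside.
All remaining points lie in this disk, and no smaller disk contains both endpoints, so this is the minimum enclosing circle.
The points at distance exactly r from the centre are P_1, P_2, P_5 — 3 points.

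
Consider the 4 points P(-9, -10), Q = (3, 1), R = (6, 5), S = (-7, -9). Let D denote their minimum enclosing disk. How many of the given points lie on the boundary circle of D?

By Welzl's lemma the MEC is supported by two points (diametrically opposite) or three points (on a circumcircle).
The farthest pair is P–R with squared distance 450. The circle on this segment as diameter has centre (-1.5, -2.5) and r² = 450/4 = 112.5.
Check Q: distance² to centre = 32.5 ≤ 112.5, so it lies inside.
All remaining points lie in this disk, and no smaller disk contains both endpoints, so this is the minimum enclosing circle.
The points at distance exactly r from the centre are P, R — 2 points.

2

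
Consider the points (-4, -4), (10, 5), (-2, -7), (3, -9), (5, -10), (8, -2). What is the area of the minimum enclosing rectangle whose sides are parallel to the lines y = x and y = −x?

In coordinates u = x + y, v = x − y the rectangle is axis-aligned; the map (x,y)→(u,v) scales areas by 2.
u-values: -8, 15, -9, -6, -5, 6; range = 15 − (-9) = 24.
v-values: 0, 5, 5, 12, 15, 10; range = 15 − 0 = 15.
Area = (24 × 15) / 2 = 180.

180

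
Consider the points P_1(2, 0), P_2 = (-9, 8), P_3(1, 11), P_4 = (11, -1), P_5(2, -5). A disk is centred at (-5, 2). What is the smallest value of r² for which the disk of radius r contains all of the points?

The required radius is the distance from (-5, 2) to the farthest point.
Squared distances: 53, 52, 117, 265, 98.
Maximum is 265, attained at P_4.

265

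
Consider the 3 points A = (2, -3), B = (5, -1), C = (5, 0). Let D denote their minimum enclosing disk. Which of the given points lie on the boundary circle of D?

A, C

Side lengths²: AB² = 13, AC² = 18, BC² = 1.
Since AC² = 18 ≥ 13 + 1 = 14, the angle opposite AC is not acute, so the smallest enclosing circle has AC as diameter.
Centre = midpoint of AC = (3.5, -1.5), r² = 18/4 = 4.5.
The points at distance exactly r from the centre are A, C — 2 points.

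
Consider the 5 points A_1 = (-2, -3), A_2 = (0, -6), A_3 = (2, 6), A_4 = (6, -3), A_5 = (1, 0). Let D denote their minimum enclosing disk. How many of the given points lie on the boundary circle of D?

A smallest enclosing disk is always determined by at most three of the input points on its boundary.
The farthest pair is A_2–A_3 with squared distance 148. The circle on this segment as diameter has centre (1, 0) and r² = 148/4 = 37.
Check A_1: distance² to centre = 18 ≤ 37, so it lies inside.
All remaining points lie in this disk, and no smaller disk contains both endpoints, so this is the minimum enclosing circle.
The points at distance exactly r from the centre are A_2, A_3 — 2 points.

2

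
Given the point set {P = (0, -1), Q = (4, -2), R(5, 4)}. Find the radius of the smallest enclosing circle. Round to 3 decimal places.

Side lengths²: PQ² = 17, PR² = 50, QR² = 37.
Since PR² = 50 < 37 + 17 = 54, the triangle is acute, so the smallest enclosing circle is the circumcircle.
Circumcentre = (2.7, 1.3), r² = 12.58.
r = √(12.58) ≈ 3.547.

3.547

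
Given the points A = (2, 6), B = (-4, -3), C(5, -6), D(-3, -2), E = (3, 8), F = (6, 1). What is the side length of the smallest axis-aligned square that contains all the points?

14

The bounding box has width 10 and height 14.
An axis-aligned square enclosing the set must have side ≥ max(width, height).
So the minimum side is max(10, 14) = 14.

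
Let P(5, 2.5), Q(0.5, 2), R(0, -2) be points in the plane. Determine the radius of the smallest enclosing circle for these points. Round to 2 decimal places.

3.36

Side lengths²: PQ² = 20.5, PR² = 45.25, QR² = 16.25.
Since PR² = 45.25 ≥ 20.5 + 16.25 = 36.75, the angle opposite PR is not acute, so the smallest enclosing circle has PR as diameter.
Centre = midpoint of PR = (2.5, 0.25), r² = 45.25/4 = 11.3125.
r = √(11.3125) ≈ 3.36.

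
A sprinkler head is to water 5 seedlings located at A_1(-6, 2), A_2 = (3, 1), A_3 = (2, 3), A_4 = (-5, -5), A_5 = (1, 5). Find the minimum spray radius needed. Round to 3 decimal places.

5.831

A smallest enclosing disk is always determined by at most three of the input points on its boundary.
The farthest pair is A_4–A_5 with squared distance 136. The circle on this segment as diameter has centre (-2, 0) and r² = 136/4 = 34.
Check A_1: distance² to centre = 20 ≤ 34, so it lies inside.
All remaining points lie in this disk, and no smaller disk contains both endpoints, so this is the minimum enclosing circle.
r = √34 ≈ 5.831.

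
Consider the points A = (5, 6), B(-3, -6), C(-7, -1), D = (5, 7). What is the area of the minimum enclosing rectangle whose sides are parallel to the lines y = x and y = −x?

In coordinates u = x + y, v = x − y the rectangle is axis-aligned; the map (x,y)→(u,v) scales areas by 2.
u-values: 11, -9, -8, 12; range = 12 − (-9) = 21.
v-values: -1, 3, -6, -2; range = 3 − (-6) = 9.
Area = (21 × 9) / 2 = 94.5.

94.5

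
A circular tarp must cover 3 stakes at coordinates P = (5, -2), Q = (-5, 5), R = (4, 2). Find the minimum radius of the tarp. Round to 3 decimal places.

6.103

Side lengths²: PQ² = 149, PR² = 17, QR² = 90.
Since PQ² = 149 ≥ 90 + 17 = 107, the angle opposite PQ is not acute, so the smallest enclosing circle has PQ as diameter.
Centre = midpoint of PQ = (0, 1.5), r² = 149/4 = 37.25.
r = √(37.25) ≈ 6.103.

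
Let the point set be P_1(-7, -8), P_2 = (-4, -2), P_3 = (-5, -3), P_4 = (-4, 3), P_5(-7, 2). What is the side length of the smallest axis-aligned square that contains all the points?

11

The bounding box has width 3 and height 11.
An axis-aligned square enclosing the set must have side ≥ max(width, height).
So the minimum side is max(3, 11) = 11.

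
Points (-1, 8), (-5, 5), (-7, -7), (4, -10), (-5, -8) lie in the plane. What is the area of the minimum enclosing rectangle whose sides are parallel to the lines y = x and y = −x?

252

In coordinates u = x + y, v = x − y the rectangle is axis-aligned; the map (x,y)→(u,v) scales areas by 2.
u-values: 7, 0, -14, -6, -13; range = 7 − (-14) = 21.
v-values: -9, -10, 0, 14, 3; range = 14 − (-10) = 24.
Area = (21 × 24) / 2 = 252.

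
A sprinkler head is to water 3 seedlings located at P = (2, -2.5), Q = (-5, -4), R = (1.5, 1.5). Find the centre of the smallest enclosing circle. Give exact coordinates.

(-1.75, -1.25)

Side lengths²: PQ² = 51.25, PR² = 16.25, QR² = 72.5.
Since QR² = 72.5 ≥ 51.25 + 16.25 = 67.5, the angle opposite QR is not acute, so the smallest enclosing circle has QR as diameter.
Centre = midpoint of QR = (-1.75, -1.25), r² = 72.5/4 = 18.125.
Centre = (-1.75, -1.25).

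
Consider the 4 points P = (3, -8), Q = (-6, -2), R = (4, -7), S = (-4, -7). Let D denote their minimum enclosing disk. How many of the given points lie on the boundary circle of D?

2

By Welzl's lemma the MEC is supported by two points (diametrically opposite) or three points (on a circumcircle).
The farthest pair is Q–R with squared distance 125. The circle on this segment as diameter has centre (-1, -4.5) and r² = 125/4 = 31.25.
Check P: distance² to centre = 28.25 ≤ 31.25, so it lies inside.
All remaining points lie in this disk, and no smaller disk contains both endpoints, so this is the minimum enclosing circle.
The points at distance exactly r from the centre are Q, R — 2 points.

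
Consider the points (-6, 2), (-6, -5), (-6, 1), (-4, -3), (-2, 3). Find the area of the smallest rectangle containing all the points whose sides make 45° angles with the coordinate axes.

In coordinates u = x + y, v = x − y the rectangle is axis-aligned; the map (x,y)→(u,v) scales areas by 2.
u-values: -4, -11, -5, -7, 1; range = 1 − (-11) = 12.
v-values: -8, -1, -7, -1, -5; range = -1 − (-8) = 7.
Area = (12 × 7) / 2 = 42.

42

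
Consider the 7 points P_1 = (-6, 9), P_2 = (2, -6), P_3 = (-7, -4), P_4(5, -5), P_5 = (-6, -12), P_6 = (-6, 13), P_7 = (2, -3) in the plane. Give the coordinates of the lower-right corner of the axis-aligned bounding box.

(5, -12)

x-range [-7, 5], y-range [-12, 13].
The lower-right corner is (5, -12).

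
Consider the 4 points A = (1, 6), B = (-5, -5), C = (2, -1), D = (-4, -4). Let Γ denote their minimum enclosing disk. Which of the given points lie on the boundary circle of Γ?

A, B

The minimum enclosing circle of a finite set is fixed by two of the points (as a diameter) or three (as a circumcircle).
The farthest pair is A–B with squared distance 157. The circle on this segment as diameter has centre (-2, 0.5) and r² = 157/4 = 39.25.
Check C: distance² to centre = 18.25 ≤ 39.25, so it lies inside.
All remaining points lie in this disk, and no smaller disk contains both endpoints, so this is the minimum enclosing circle.
The points at distance exactly r from the centre are A, B — 2 points.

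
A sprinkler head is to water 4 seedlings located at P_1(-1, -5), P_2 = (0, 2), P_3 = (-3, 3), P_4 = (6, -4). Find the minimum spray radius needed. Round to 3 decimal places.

By Welzl's lemma the MEC is supported by two points (diametrically opposite) or three points (on a circumcircle).
The farthest pair is P_3–P_4 with squared distance 130. The circle on this segment as diameter has centre (1.5, -0.5) and r² = 130/4 = 32.5.
Check P_1: distance² to centre = 26.5 ≤ 32.5, so it lies inside.
All remaining points lie in this disk, and no smaller disk contains both endpoints, so this is the minimum enclosing circle.
r = √(32.5) ≈ 5.701.

5.701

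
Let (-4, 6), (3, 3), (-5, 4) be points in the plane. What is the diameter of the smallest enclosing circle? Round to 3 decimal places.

8.062

Call the three points A, B, C in the order given.
Side lengths²: AB² = 58, AC² = 5, BC² = 65.
Since BC² = 65 ≥ 58 + 5 = 63, the angle opposite BC is not acute, so the smallest enclosing circle has BC as diameter.
Centre = midpoint of BC = (-1, 3.5), r² = 65/4 = 16.25.
Diameter = 2r = 2√(16.25) ≈ 8.062.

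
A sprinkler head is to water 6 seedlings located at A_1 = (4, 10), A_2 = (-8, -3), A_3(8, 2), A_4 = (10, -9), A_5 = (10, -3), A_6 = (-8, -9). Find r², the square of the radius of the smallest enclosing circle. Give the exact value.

200485/1444

The minimum enclosing circle of a finite set is fixed by two of the points (as a diameter) or three (as a circumcircle).
The minimum enclosing circle is determined by three boundary points: A_1, A_4, A_6.
Their circumcentre is (1, -53/38) with r² = 200485/1444.
The farthest remaining point A_2 is at distance² 120685/1444 ≤ 200485/1444.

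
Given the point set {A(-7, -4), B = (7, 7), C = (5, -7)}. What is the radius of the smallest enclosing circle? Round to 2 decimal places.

Side lengths²: AB² = 317, AC² = 153, BC² = 200.
Since AB² = 317 < 200 + 153 = 353, the triangle is acute, so the smallest enclosing circle is the circumcircle.
Circumcentre = (33/58, 45/58), r² = 134725/1682.
r = √(134725/1682) ≈ 8.95.

8.95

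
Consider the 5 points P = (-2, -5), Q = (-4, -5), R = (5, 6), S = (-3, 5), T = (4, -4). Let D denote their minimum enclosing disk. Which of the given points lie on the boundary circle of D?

Q, R

A smallest enclosing disk is always determined by at most three of the input points on its boundary.
The farthest pair is Q–R with squared distance 202. The circle on this segment as diameter has centre (0.5, 0.5) and r² = 202/4 = 50.5.
Check P: distance² to centre = 36.5 ≤ 50.5, so it lies inside.
All remaining points lie in this disk, and no smaller disk contains both endpoints, so this is the minimum enclosing circle.
The points at distance exactly r from the centre are Q, R — 2 points.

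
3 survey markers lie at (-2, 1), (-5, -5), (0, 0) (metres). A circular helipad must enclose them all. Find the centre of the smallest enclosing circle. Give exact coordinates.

Call the three points A, B, C in the order given.
Side lengths²: AB² = 45, AC² = 5, BC² = 50.
Since BC² = 50 ≥ 45 + 5 = 50, the angle opposite BC is not acute, so the smallest enclosing circle has BC as diameter.
Centre = midpoint of BC = (-2.5, -2.5), r² = 50/4 = 12.5.
Centre = (-2.5, -2.5).

(-2.5, -2.5)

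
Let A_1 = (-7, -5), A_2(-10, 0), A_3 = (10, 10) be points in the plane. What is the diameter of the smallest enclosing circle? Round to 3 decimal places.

Side lengths²: A_1A_2² = 34, A_1A_3² = 514, A_2A_3² = 500.
Since A_1A_3² = 514 < 500 + 34 = 534, the triangle is acute, so the smallest enclosing circle is the circumcircle.
Circumcentre = (12/13, 41/13), r² = 21845/169.
Diameter = 2r = 2√(21845/169) ≈ 22.739.

22.739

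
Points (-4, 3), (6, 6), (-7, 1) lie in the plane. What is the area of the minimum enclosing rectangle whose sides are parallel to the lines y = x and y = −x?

72

In coordinates u = x + y, v = x − y the rectangle is axis-aligned; the map (x,y)→(u,v) scales areas by 2.
u-values: -1, 12, -6; range = 12 − (-6) = 18.
v-values: -7, 0, -8; range = 0 − (-8) = 8.
Area = (18 × 8) / 2 = 72.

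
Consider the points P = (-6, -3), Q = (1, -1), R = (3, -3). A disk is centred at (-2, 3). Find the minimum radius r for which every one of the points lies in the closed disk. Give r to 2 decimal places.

The required radius is the distance from (-2, 3) to the farthest point.
Squared distances: 52, 25, 61.
Maximum is 61, attained at R.
r = √61 ≈ 7.81.

7.81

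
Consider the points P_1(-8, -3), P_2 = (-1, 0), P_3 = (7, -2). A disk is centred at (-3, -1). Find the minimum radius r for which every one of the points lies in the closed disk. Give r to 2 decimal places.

The required radius is the distance from (-3, -1) to the farthest point.
Squared distances: 29, 5, 101.
Maximum is 101, attained at P_3.
r = √101 ≈ 10.05.

10.05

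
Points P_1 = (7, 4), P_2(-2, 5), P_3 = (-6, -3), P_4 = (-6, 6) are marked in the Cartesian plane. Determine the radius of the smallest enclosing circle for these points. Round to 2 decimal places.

7.47

By Welzl's lemma the MEC is supported by two points (diametrically opposite) or three points (on a circumcircle).
The minimum enclosing circle is determined by three boundary points: P_1, P_3, P_4.
Their circumcentre is (-1/26, 1.5) with r² = 18857/338.
The farthest remaining point P_2 is at distance² 5441/338 ≤ 18857/338.
r = √(18857/338) ≈ 7.47.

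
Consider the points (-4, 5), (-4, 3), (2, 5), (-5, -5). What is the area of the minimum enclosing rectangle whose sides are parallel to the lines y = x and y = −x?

In coordinates u = x + y, v = x − y the rectangle is axis-aligned; the map (x,y)→(u,v) scales areas by 2.
u-values: 1, -1, 7, -10; range = 7 − (-10) = 17.
v-values: -9, -7, -3, 0; range = 0 − (-9) = 9.
Area = (17 × 9) / 2 = 76.5.

76.5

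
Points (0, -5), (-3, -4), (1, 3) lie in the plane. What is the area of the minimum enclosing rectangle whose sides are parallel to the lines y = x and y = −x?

In coordinates u = x + y, v = x − y the rectangle is axis-aligned; the map (x,y)→(u,v) scales areas by 2.
u-values: -5, -7, 4; range = 4 − (-7) = 11.
v-values: 5, 1, -2; range = 5 − (-2) = 7.
Area = (11 × 7) / 2 = 38.5.

38.5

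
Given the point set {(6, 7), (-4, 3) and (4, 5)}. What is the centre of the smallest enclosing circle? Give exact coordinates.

Call the three points A, B, C in the order given.
Side lengths²: AB² = 116, AC² = 8, BC² = 68.
Since AB² = 116 ≥ 68 + 8 = 76, the angle opposite AB is not acute, so the smallest enclosing circle has AB as diameter.
Centre = midpoint of AB = (1, 5), r² = 116/4 = 29.
Centre = (1, 5).

(1, 5)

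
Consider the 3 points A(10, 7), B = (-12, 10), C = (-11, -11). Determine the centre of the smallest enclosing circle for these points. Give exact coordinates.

Side lengths²: AB² = 493, AC² = 765, BC² = 442.
Since AC² = 765 < 493 + 442 = 935, the triangle is acute, so the smallest enclosing circle is the circumcircle.
Circumcentre = (-13/6, -1/18), r² = 32045/162.
Centre = (-13/6, -1/18).

(-13/6, -1/18)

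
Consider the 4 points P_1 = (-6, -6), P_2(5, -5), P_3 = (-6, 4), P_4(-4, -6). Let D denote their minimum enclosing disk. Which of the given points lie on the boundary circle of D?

A smallest enclosing disk is always determined by at most three of the input points on its boundary.
The minimum enclosing circle is determined by three boundary points: P_1, P_2, P_3.
Their circumcentre is (-10/11, -1) with r² = 6161/121.
The farthest remaining point P_4 is at distance² 4181/121 ≤ 6161/121.
The points at distance exactly r from the centre are P_1, P_2, P_3 — 3 points.

P_1, P_2, P_3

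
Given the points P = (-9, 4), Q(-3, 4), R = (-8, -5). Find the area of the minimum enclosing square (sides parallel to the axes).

81

The bounding box has width 6 and height 9.
An axis-aligned square enclosing the set must have side ≥ max(width, height).
So the minimum side is max(6, 9) = 9.
Area = 9² = 81.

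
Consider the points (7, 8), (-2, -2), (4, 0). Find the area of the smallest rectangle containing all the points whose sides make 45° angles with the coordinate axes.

In coordinates u = x + y, v = x − y the rectangle is axis-aligned; the map (x,y)→(u,v) scales areas by 2.
u-values: 15, -4, 4; range = 15 − (-4) = 19.
v-values: -1, 0, 4; range = 4 − (-1) = 5.
Area = (19 × 5) / 2 = 47.5.

47.5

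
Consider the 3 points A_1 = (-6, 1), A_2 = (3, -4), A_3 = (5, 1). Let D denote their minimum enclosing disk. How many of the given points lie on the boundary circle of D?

3

Side lengths²: A_1A_2² = 106, A_1A_3² = 121, A_2A_3² = 29.
Since A_1A_3² = 121 < 106 + 29 = 135, the triangle is acute, so the smallest enclosing circle is the circumcircle.
Circumcentre = (-0.5, 0.3), r² = 30.74.
The points at distance exactly r from the centre are A_1, A_2, A_3 — 3 points.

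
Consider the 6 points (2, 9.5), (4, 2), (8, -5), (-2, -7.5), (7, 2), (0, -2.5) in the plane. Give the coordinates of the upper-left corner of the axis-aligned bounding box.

(-2, 9.5)

x-range [-2, 8], y-range [-7.5, 9.5].
The upper-left corner is (-2, 9.5).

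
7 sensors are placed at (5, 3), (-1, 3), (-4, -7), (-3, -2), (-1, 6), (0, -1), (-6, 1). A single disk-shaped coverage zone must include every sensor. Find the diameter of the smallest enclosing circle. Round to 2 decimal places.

13.84

A smallest enclosing disk is always determined by at most three of the input points on its boundary.
The minimum enclosing circle is determined by three boundary points: (5, 3), (-4, -7), (-1, 6).
Their circumcentre is (-41/58, -53/58) with r² = 80545/1682.
The farthest remaining point (-6, 1) is at distance² 53285/1682 ≤ 80545/1682.
Diameter = 2r = 2√(80545/1682) ≈ 13.84.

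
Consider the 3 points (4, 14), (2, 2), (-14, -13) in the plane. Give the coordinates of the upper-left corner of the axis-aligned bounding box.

x-range [-14, 4], y-range [-13, 14].
The upper-left corner is (-14, 14).

(-14, 14)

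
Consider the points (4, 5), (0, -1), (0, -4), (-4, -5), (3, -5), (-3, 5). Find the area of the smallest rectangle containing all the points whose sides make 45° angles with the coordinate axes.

In coordinates u = x + y, v = x − y the rectangle is axis-aligned; the map (x,y)→(u,v) scales areas by 2.
u-values: 9, -1, -4, -9, -2, 2; range = 9 − (-9) = 18.
v-values: -1, 1, 4, 1, 8, -8; range = 8 − (-8) = 16.
Area = (18 × 16) / 2 = 144.

144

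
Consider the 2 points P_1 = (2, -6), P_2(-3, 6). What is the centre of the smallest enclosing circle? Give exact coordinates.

The smallest circle enclosing two points has them as diameter endpoints.
Centre = midpoint = (-0.5, 0); r² = |P_1P_2|²/4 = 169/4 = 42.25.
Centre = (-0.5, 0).

(-0.5, 0)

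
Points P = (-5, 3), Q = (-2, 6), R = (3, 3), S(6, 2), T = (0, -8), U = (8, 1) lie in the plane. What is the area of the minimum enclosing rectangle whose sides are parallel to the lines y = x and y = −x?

In coordinates u = x + y, v = x − y the rectangle is axis-aligned; the map (x,y)→(u,v) scales areas by 2.
u-values: -2, 4, 6, 8, -8, 9; range = 9 − (-8) = 17.
v-values: -8, -8, 0, 4, 8, 7; range = 8 − (-8) = 16.
Area = (17 × 16) / 2 = 136.

136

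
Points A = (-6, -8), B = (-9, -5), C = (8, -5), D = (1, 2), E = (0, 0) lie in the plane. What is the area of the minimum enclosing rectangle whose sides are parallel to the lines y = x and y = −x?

144.5

In coordinates u = x + y, v = x − y the rectangle is axis-aligned; the map (x,y)→(u,v) scales areas by 2.
u-values: -14, -14, 3, 3, 0; range = 3 − (-14) = 17.
v-values: 2, -4, 13, -1, 0; range = 13 − (-4) = 17.
Area = (17 × 17) / 2 = 144.5.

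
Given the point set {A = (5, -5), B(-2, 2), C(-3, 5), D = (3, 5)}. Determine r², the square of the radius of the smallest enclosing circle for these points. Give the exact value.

41

By Welzl's lemma the MEC is supported by two points (diametrically opposite) or three points (on a circumcircle).
The farthest pair is A–C with squared distance 164. The circle on this segment as diameter has centre (1, 0) and r² = 164/4 = 41.
Check B: distance² to centre = 13 ≤ 41, so it lies inside.
All remaining points lie in this disk, and no smaller disk contains both endpoints, so this is the minimum enclosing circle.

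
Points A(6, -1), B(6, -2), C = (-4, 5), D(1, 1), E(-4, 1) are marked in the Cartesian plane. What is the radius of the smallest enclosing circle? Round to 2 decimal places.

The farthest pair is B–C with squared distance 149. The circle on this segment as diameter has centre (1, 1.5) and r² = 149/4 = 37.25.
Check A: distance² to centre = 31.25 ≤ 37.25, so it lies inside.
All remaining points lie in this disk, and no smaller disk contains both endpoints, so this is the minimum enclosing circle.
r = √(37.25) ≈ 6.10.

6.10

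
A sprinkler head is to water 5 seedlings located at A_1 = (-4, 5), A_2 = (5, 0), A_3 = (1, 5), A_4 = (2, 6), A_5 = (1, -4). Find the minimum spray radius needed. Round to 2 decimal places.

5.35

By Welzl's lemma the MEC is supported by two points (diametrically opposite) or three points (on a circumcircle).
The minimum enclosing circle is determined by three boundary points: A_1, A_2, A_5.
Their circumcentre is (-3/14, 17/14) with r² = 2809/98.
The farthest remaining point A_4 is at distance² 2725/98 ≤ 2809/98.
r = √(2809/98) ≈ 5.35.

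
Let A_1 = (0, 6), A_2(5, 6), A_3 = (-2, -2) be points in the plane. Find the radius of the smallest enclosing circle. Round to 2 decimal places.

5.32

Side lengths²: A_1A_2² = 25, A_1A_3² = 68, A_2A_3² = 113.
Since A_2A_3² = 113 ≥ 68 + 25 = 93, the angle opposite A_2A_3 is not acute, so the smallest enclosing circle has A_2A_3 as diameter.
Centre = midpoint of A_2A_3 = (1.5, 2), r² = 113/4 = 28.25.
r = √(28.25) ≈ 5.32.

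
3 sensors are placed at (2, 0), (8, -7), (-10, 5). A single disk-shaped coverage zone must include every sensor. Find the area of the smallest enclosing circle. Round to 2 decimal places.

367.57

Call the three points A, B, C in the order given.
Side lengths²: AB² = 85, AC² = 169, BC² = 468.
Since BC² = 468 ≥ 169 + 85 = 254, the angle opposite BC is not acute, so the smallest enclosing circle has BC as diameter.
Centre = midpoint of BC = (-1, -1), r² = 468/4 = 117.
Area = π·r² = π·117 ≈ 367.57.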